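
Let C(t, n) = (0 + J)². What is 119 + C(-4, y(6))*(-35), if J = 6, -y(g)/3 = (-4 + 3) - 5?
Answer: -1141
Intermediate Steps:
y(g) = 18 (y(g) = -3*((-4 + 3) - 5) = -3*(-1 - 5) = -3*(-6) = 18)
C(t, n) = 36 (C(t, n) = (0 + 6)² = 6² = 36)
119 + C(-4, y(6))*(-35) = 119 + 36*(-35) = 119 - 1260 = -1141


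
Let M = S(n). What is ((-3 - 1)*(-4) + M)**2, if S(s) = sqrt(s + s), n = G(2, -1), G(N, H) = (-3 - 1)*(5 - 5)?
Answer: 256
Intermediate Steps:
G(N, H) = 0 (G(N, H) = -4*0 = 0)
n = 0
S(s) = sqrt(2)*sqrt(s) (S(s) = sqrt(2*s) = sqrt(2)*sqrt(s))
M = 0 (M = sqrt(2)*sqrt(0) = sqrt(2)*0 = 0)
((-3 - 1)*(-4) + M)**2 = ((-3 - 1)*(-4) + 0)**2 = (-4*(-4) + 0)**2 = (16 + 0)**2 = 16**2 = 256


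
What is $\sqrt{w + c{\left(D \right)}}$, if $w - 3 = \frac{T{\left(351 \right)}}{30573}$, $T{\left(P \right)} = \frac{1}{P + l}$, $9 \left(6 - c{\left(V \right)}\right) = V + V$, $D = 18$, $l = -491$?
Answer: $\frac{\sqrt{2544483665605}}{713370} \approx 2.2361$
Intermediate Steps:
$c{\left(V \right)} = 6 - \frac{2 V}{9}$ ($c{\left(V \right)} = 6 - \frac{V + V}{9} = 6 - \frac{2 V}{9}$)
$T{\left(P \right)} = \frac{1}{-491 + P}$ ($T{\left(P \right)} = \frac{1}{P - 491} = \frac{1}{-491 + P}$)
$w = \frac{12840659}{4280220}$ ($w = 3 + \frac{1}{\left(-491 + 351\right) 30573} = 3 + \frac{1}{-140} \cdot \frac{1}{30573} = 3 - \frac{1}{4280220} = \frac{12840659}{4280220} \approx 3.0$)
$\sqrt{w + c{\left(D \right)}} = \sqrt{\frac{12840659}{4280220} + \left(6 - 4\right)} = \sqrt{\frac{12840659}{4280220} + 2} = \sqrt{\frac{21401099}{4280220}} = \frac{\sqrt{2544483665605}}{713370}$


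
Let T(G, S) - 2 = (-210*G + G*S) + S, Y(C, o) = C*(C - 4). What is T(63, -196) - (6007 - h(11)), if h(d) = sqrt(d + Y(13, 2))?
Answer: -31779 + 8*sqrt(2) ≈ -31768.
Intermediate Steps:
Y(C, o) = C*(-4 + C)
h(d) = sqrt(117 + d) (h(d) = sqrt(d + 13*(-4 + 13)) = sqrt(d + 13*9) = sqrt(d + 117) = sqrt(117 + d))
T(G, S) = 2 + S - 210*G + G*S (T(G, S) = 2 + ((-210*G + G*S) + S) = 2 + (S - 210*G + G*S) = 2 + S - 210*G + G*S)
T(63, -196) - (6007 - h(11)) = (2 - 196 - 210*63 + 63*(-196)) - (6007 - sqrt(117 + 11)) = (2 - 196 - 13230 - 12348) - (6007 - sqrt(128)) = -25772 - (6007 - 8*sqrt(2)) = -25772 + (-6007 + 8*sqrt(2)) = -31779 + 8*sqrt(2)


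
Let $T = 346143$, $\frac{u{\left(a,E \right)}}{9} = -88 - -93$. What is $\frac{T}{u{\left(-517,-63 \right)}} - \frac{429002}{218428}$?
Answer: $\frac{1799714717}{234030} \approx 7690.1$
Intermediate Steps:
$u{\left(a,E \right)} = 45$ ($u{\left(a,E \right)} = 9 \left(-88 - -93\right) = 9 \left(-88 + 93\right) = 9 \cdot 5 = 45$)
$\frac{T}{u{\left(-517,-63 \right)}} - \frac{429002}{218428} = \frac{346143}{45} - \frac{429002}{218428} = 346143 \cdot \frac{1}{45} - \frac{30643}{15602} = \frac{115381}{15} - \frac{30643}{15602} = \frac{1799714717}{234030}$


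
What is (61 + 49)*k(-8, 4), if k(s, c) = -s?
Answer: 880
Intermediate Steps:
(61 + 49)*k(-8, 4) = (61 + 49)*(-1*(-8)) = 110*8 = 880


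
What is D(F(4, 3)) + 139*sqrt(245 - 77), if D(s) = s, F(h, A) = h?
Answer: 4 + 278*sqrt(42) ≈ 1805.6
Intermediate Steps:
D(F(4, 3)) + 139*sqrt(245 - 77) = 4 + 139*sqrt(245 - 77) = 4 + 139*sqrt(168) = 4 + 139*(2*sqrt(42)) = 4 + 278*sqrt(42)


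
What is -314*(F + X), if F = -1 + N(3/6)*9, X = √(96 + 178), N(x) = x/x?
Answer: -2512 - 314*√274 ≈ -7709.6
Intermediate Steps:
N(x) = 1
X = √274 ≈ 16.553
F = 8 (F = -1 + 1*9 = -1 + 9 = 8)
-314*(F + X) = -314*(8 + √274) = -2512 - 314*√274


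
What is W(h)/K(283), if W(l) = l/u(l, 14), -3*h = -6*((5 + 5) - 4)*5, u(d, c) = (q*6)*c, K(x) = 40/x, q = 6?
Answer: 283/336 ≈ 0.84226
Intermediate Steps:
u(d, c) = 36*c (u(d, c) = (6*6)*c = 36*c)
h = 60 (h = -(-6*((5 + 5) - 4))*5/3 = -(-6*(10 - 4))*5/3 = -(-6*6)*5/3 = -(-12)*5 = -⅓*(-180) = 60)
W(l) = l/504 (W(l) = l/((36*14)) = l/504)
W(h)/K(283) = ((1/504)*60)/((40/283)) = 5/(42*((40*(1/283)))) = 5/(42*(40/283)) = (5/42)*(283/40) = 283/336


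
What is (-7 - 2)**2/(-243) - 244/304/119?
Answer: -9227/27132 ≈ -0.34008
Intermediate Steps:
(-7 - 2)**2/(-243) - 244/304/119 = (-9)**2*(-1/243) - 244*1/304*(1/119) = 81*(-1/243) - 61/76*1/119 = -1/3 - 61/9044 = -9227/27132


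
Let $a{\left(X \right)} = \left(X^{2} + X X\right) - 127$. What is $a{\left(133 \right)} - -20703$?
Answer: $55954$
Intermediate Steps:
$a{\left(X \right)} = -127 + 2 X^{2}$ ($a{\left(X \right)} = \left(X^{2} + X^{2}\right) - 127 = 2 X^{2} - 127 = -127 + 2 X^{2}$)
$a{\left(133 \right)} - -20703 = \left(-127 + 2 \cdot 133^{2}\right) - -20703 = \left(-127 + 2 \cdot 17689\right) + 20703 = \left(-127 + 35378\right) + 20703 = 35251 + 20703 = 55954$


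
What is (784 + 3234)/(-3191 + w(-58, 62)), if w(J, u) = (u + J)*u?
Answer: -4018/2943 ≈ -1.3653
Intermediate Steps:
w(J, u) = u*(J + u) (w(J, u) = (J + u)*u = u*(J + u))
(784 + 3234)/(-3191 + w(-58, 62)) = (784 + 3234)/(-3191 + 62*(-58 + 62)) = 4018/(-3191 + 62*4) = 4018/(-3191 + 248) = 4018/(-2943) = 4018*(-1/2943) = -4018/2943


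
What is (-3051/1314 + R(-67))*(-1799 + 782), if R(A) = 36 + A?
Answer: 4947705/146 ≈ 33888.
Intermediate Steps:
(-3051/1314 + R(-67))*(-1799 + 782) = (-3051/1314 + (36 - 67))*(-1799 + 782) = (-3051*1/1314 - 31)*(-1017) = (-339/146 - 31)*(-1017) = -4865/146*(-1017) = 4947705/146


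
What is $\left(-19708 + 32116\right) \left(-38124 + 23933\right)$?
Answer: $-176081928$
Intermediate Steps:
$\left(-19708 + 32116\right) \left(-38124 + 23933\right) = 12408 \left(-14191\right) = -176081928$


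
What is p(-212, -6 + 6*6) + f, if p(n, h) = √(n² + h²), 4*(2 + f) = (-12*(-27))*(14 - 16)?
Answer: -164 + 2*√11461 ≈ 50.112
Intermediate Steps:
f = -164 (f = -2 + ((-12*(-27))*(14 - 16))/4 = -2 + (324*(-2))/4 = -2 + (¼)*(-648) = -2 - 162 = -164)
p(n, h) = √(h² + n²)
p(-212, -6 + 6*6) + f = √((-6 + 6*6)² + (-212)²) - 164 = √((-6 + 36)² + 44944) - 164 = √(30² + 44944) - 164 = √(900 + 44944) - 164 = √45844 - 164 = 2*√11461 - 164 = -164 + 2*√11461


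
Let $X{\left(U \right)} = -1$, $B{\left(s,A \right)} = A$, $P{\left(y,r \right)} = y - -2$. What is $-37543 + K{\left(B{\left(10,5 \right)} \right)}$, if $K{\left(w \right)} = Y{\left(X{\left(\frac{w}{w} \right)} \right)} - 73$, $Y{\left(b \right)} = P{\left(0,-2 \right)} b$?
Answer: $-37618$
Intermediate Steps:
$P{\left(y,r \right)} = 2 + y$ ($P{\left(y,r \right)} = y + 2 = 2 + y$)
$Y{\left(b \right)} = 2 b$ ($Y{\left(b \right)} = \left(2 + 0\right) b = 2 b$)
$K{\left(w \right)} = -75$ ($K{\left(w \right)} = 2 \left(-1\right) - 73 = -2 - 73 = -75$)
$-37543 + K{\left(B{\left(10,5 \right)} \right)} = -37543 - 75 = -37618$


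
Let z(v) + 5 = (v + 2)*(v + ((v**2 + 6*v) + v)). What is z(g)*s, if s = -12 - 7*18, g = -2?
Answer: 690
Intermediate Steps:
s = -138 (s = -12 - 126 = -138)
z(v) = -5 + (2 + v)*(v**2 + 8*v) (z(v) = -5 + (v + 2)*(v + ((v**2 + 6*v) + v)) = -5 + (2 + v)*(v + (v**2 + 7*v)) = -5 + (2 + v)*(v**2 + 8*v))
z(g)*s = (-5 + (-2)**3 + 10*(-2)**2 + 16*(-2))*(-138) = (-5 - 8 + 10*4 - 32)*(-138) = (-5 - 8 + 40 - 32)*(-138) = -5*(-138) = 690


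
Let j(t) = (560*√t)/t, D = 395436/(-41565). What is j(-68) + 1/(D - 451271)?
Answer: -13855/6252491517 - 280*I*√17/17 ≈ -2.2159e-6 - 67.91*I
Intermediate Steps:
D = -131812/13855 (D = 395436*(-1/41565) = -131812/13855 ≈ -9.5137)
j(t) = 560/√t
j(-68) + 1/(D - 451271) = 560/√(-68) + 1/(-131812/13855 - 451271) = 560*(-I*√17/34) + 1/(-6252491517/13855) = -280*I*√17/17 - 13855/6252491517 = -13855/6252491517 - 280*I*√17/17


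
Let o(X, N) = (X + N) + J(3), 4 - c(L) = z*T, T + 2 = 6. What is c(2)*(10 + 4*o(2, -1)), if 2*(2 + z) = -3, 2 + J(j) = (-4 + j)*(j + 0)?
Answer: -108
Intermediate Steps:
T = 4 (T = -2 + 6 = 4)
J(j) = -2 + j*(-4 + j) (J(j) = -2 + (-4 + j)*(j + 0) = -2 + (-4 + j)*j = -2 + j*(-4 + j))
z = -7/2 (z = -2 + (½)*(-3) = -2 - 3/2 = -7/2 ≈ -3.5000)
c(L) = 18 (c(L) = 4 - (-7)*4/2 = 4 - 1*(-14) = 4 + 14 = 18)
o(X, N) = -5 + N + X (o(X, N) = (X + N) + (-2 + 3² - 4*3) = (N + X) + (-2 + 9 - 12) = (N + X) - 5 = -5 + N + X)
c(2)*(10 + 4*o(2, -1)) = 18*(10 + 4*(-5 - 1 + 2)) = 18*(10 + 4*(-4)) = 18*(10 - 16) = 18*(-6) = -108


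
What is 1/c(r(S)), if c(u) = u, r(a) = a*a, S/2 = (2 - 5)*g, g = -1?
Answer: 1/36 ≈ 0.027778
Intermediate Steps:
S = 6 (S = 2*((2 - 5)*(-1)) = 2*(-3*(-1)) = 2*3 = 6)
r(a) = a²
1/c(r(S)) = 1/(6²) = 1/36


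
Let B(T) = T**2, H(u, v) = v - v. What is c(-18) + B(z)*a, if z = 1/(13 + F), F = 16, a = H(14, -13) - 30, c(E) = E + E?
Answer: -30306/841 ≈ -36.036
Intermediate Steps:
H(u, v) = 0
c(E) = 2*E
a = -30 (a = 0 - 30 = -30)
z = 1/29 (z = 1/(13 + 16) = 1/29 ≈ 0.034483)
c(-18) + B(z)*a = 2*(-18) + (1/29)**2*(-30) = -36 + (1/841)*(-30) = -36 - 30/841 = -30306/841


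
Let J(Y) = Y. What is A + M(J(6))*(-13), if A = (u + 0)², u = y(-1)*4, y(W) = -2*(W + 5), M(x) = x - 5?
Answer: 1011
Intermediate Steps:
M(x) = -5 + x
y(W) = -10 - 2*W (y(W) = -2*(5 + W) = -10 - 2*W)
u = -32 (u = (-10 - 2*(-1))*4 = (-10 + 2)*4 = -8*4 = -32)
A = 1024 (A = (-32 + 0)² = (-32)² = 1024)
A + M(J(6))*(-13) = 1024 + (-5 + 6)*(-13) = 1024 + 1*(-13) = 1024 - 13 = 1011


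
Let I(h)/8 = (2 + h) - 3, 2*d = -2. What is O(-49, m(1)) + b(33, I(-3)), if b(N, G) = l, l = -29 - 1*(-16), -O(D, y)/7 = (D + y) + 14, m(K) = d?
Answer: 239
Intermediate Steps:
d = -1 (d = (½)*(-2) = -1)
m(K) = -1
I(h) = -8 + 8*h (I(h) = 8*((2 + h) - 3) = 8*(-1 + h) = -8 + 8*h)
O(D, y) = -98 - 7*D - 7*y (O(D, y) = -7*((D + y) + 14) = -7*(14 + D + y) = -98 - 7*D - 7*y)
l = -13 (l = -29 + 16 = -13)
b(N, G) = -13
O(-49, m(1)) + b(33, I(-3)) = (-98 - 7*(-49) - 7*(-1)) - 13 = (-98 + 343 + 7) - 13 = 252 - 13 = 239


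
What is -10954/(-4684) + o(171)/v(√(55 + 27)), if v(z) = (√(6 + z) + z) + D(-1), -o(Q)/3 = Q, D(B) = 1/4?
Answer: (-4800307 + 21908*√82 + 21908*√(6 + √82))/(2342*(1 + 4*√82 + 4*√(6 + √82))) ≈ -36.568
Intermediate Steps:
D(B) = ¼
o(Q) = -3*Q
v(z) = ¼ + z + √(6 + z) (v(z) = (√(6 + z) + z) + ¼ = (z + √(6 + z)) + ¼ = ¼ + z + √(6 + z))
-10954/(-4684) + o(171)/v(√(55 + 27)) = -10954/(-4684) + (-3*171)/(¼ + √(55 + 27) + √(6 + √(55 + 27))) = -10954*(-1/4684) - 513/(¼ + √82 + √(6 + √82)) = 5477/2342 - 513/(¼ + √82 + √(6 + √82))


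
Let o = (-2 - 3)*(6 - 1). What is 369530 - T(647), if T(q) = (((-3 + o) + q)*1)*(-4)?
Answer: 372006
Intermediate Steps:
o = -25 (o = -5*5 = -25)
T(q) = 112 - 4*q (T(q) = (((-3 - 25) + q)*1)*(-4) = ((-28 + q)*1)*(-4) = (-28 + q)*(-4) = 112 - 4*q)
369530 - T(647) = 369530 - (112 - 4*647) = 369530 - (112 - 2588) = 369530 - 1*(-2476) = 369530 + 2476 = 372006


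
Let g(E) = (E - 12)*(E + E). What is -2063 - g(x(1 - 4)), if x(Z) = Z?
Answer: -2153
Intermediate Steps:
g(E) = 2*E*(-12 + E) (g(E) = (-12 + E)*(2*E) = 2*E*(-12 + E))
-2063 - g(x(1 - 4)) = -2063 - 2*(1 - 4)*(-12 + (1 - 4)) = -2063 - 2*(-3)*(-12 - 3) = -2063 - 2*(-3)*(-15) = -2063 - 1*90 = -2063 - 90 = -2153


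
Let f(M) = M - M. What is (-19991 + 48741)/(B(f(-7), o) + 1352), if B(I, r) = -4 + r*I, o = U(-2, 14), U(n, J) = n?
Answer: 14375/674 ≈ 21.328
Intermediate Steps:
o = -2
f(M) = 0
B(I, r) = -4 + I*r
(-19991 + 48741)/(B(f(-7), o) + 1352) = (-19991 + 48741)/((-4 + 0*(-2)) + 1352) = 28750/((-4 + 0) + 1352) = 28750/(-4 + 1352) = 28750/1348 = 28750*(1/1348) = 14375/674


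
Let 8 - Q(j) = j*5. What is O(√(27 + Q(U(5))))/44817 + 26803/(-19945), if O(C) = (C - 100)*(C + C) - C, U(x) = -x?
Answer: -399612217/297958355 - 134*√15/14939 ≈ -1.3759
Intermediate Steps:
Q(j) = 8 - 5*j (Q(j) = 8 - j*5 = 8 - 5*j)
O(C) = -C + 2*C*(-100 + C) (O(C) = (-100 + C)*(2*C) - C = 2*C*(-100 + C) - C = -C + 2*C*(-100 + C))
O(√(27 + Q(U(5))))/44817 + 26803/(-19945) = (√(27 + (8 - (-5)*5))*(-201 + 2*√(27 + (8 - (-5)*5))))/44817 + 26803/(-19945) = (√(27 + (8 - 5*(-5)))*(-201 + 2*√(27 + (8 - 5*(-5)))))*(1/44817) + 26803*(-1/19945) = (√(27 + (8 + 25))*(-201 + 2*√(27 + (8 + 25))))*(1/44817) - 26803/19945 = (√(27 + 33)*(-201 + 2*√(27 + 33)))*(1/44817) - 26803/19945 = (√60*(-201 + 2*√60))*(1/44817) - 26803/19945 = ((2*√15)*(-201 + 2*(2*√15)))*(1/44817) - 26803/19945 = ((2*√15)*(-201 + 4*√15))*(1/44817) - 26803/19945 = (2*√15*(-201 + 4*√15))*(1/44817) - 26803/19945 = 2*√15*(-201 + 4*√15)/44817 - 26803/19945 = -26803/19945 + 2*√15*(-201 + 4*√15)/44817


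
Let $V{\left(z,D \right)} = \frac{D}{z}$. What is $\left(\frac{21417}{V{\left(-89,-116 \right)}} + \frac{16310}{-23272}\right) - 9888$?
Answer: $\frac{1103999975}{168722} \approx 6543.3$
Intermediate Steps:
$\left(\frac{21417}{V{\left(-89,-116 \right)}} + \frac{16310}{-23272}\right) - 9888 = \left(\frac{21417}{\left(-116\right) \frac{1}{-89}} + \frac{16310}{-23272}\right) - 9888 = \left(\frac{21417}{\left(-116\right) \left(- \frac{1}{89}\right)} + 16310 \left(- \frac{1}{23272}\right)\right) - 9888 = \left(\frac{21417}{\frac{116}{89}} - \frac{8155}{11636}\right) - 9888 = \left(21417 \cdot \frac{89}{116} - \frac{8155}{11636}\right) - 9888 = \left(\frac{1906113}{116} - \frac{8155}{11636}\right) - 9888 = \frac{2772323111}{168722} - 9888 = \frac{1103999975}{168722}$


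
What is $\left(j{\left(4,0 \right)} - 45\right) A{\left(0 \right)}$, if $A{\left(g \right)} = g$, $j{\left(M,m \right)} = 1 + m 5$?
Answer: $0$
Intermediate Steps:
$j{\left(M,m \right)} = 1 + 5 m$
$\left(j{\left(4,0 \right)} - 45\right) A{\left(0 \right)} = \left(\left(1 + 5 \cdot 0\right) - 45\right) 0 = \left(\left(1 + 0\right) - 45\right) 0 = \left(1 - 45\right) 0 = \left(-44\right) 0 = 0$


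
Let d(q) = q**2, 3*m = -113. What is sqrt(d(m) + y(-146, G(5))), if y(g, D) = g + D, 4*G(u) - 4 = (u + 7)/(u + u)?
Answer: sqrt(1146670)/30 ≈ 35.694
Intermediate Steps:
m = -113/3 (m = (1/3)*(-113) = -113/3 ≈ -37.667)
G(u) = 1 + (7 + u)/(8*u) (G(u) = 1 + ((u + 7)/(u + u))/4 = 1 + ((7 + u)/((2*u)))/4 = 1 + ((7 + u)*(1/(2*u)))/4 = 1 + ((7 + u)/(2*u))/4 = 1 + (7 + u)/(8*u))
y(g, D) = D + g
sqrt(d(m) + y(-146, G(5))) = sqrt((-113/3)**2 + ((1/8)*(7 + 9*5)/5 - 146)) = sqrt(12769/9 + ((1/8)*(1/5)*(7 + 45) - 146)) = sqrt(12769/9 + ((1/8)*(1/5)*52 - 146)) = sqrt(12769/9 + (13/10 - 146)) = sqrt(12769/9 - 1447/10) = sqrt(114667/90) = sqrt(1146670)/30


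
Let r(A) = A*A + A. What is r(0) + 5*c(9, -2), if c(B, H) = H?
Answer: -10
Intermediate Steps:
r(A) = A + A**2 (r(A) = A**2 + A = A + A**2)
r(0) + 5*c(9, -2) = 0*(1 + 0) + 5*(-2) = 0*1 - 10 = 0 - 10 = -10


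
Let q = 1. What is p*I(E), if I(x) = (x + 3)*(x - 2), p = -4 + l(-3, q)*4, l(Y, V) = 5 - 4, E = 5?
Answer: 0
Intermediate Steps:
l(Y, V) = 1
p = 0 (p = -4 + 1*4 = -4 + 4 = 0)
I(x) = (-2 + x)*(3 + x) (I(x) = (3 + x)*(-2 + x) = (-2 + x)*(3 + x))
p*I(E) = 0*(-6 + 5 + 5²) = 0*(-6 + 5 + 25) = 0*24 = 0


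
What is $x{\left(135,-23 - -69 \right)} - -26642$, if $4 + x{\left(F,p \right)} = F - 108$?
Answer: $26665$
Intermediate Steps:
$x{\left(F,p \right)} = -112 + F$ ($x{\left(F,p \right)} = -4 + \left(F - 108\right) = -4 + \left(-108 + F\right) = -112 + F$)
$x{\left(135,-23 - -69 \right)} - -26642 = \left(-112 + 135\right) - -26642 = 23 + 26642 = 26665$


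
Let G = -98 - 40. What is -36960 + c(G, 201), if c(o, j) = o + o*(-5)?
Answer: -36408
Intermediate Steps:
G = -138
c(o, j) = -4*o (c(o, j) = o - 5*o = -4*o)
-36960 + c(G, 201) = -36960 - 4*(-138) = -36960 + 552 = -36408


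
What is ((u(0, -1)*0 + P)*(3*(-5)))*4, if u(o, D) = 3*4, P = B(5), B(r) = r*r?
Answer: -1500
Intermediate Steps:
B(r) = r²
P = 25 (P = 5² = 25)
u(o, D) = 12
((u(0, -1)*0 + P)*(3*(-5)))*4 = ((12*0 + 25)*(3*(-5)))*4 = ((0 + 25)*(-15))*4 = (25*(-15))*4 = -375*4 = -1500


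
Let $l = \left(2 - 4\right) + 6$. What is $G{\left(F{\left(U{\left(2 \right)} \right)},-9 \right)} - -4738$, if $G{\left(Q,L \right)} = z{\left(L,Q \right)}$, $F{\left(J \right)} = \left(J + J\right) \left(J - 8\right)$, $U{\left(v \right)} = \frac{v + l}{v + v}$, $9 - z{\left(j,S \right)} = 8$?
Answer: $4739$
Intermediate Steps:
$l = 4$ ($l = -2 + 6 = 4$)
$z{\left(j,S \right)} = 1$ ($z{\left(j,S \right)} = 9 - 8 = 1$)
$U{\left(v \right)} = \frac{4 + v}{2 v}$ ($U{\left(v \right)} = \frac{v + 4}{v + v} = \frac{4 + v}{2 v}$)
$F{\left(J \right)} = 2 J \left(-8 + J\right)$
$G{\left(Q,L \right)} = 1$
$G{\left(F{\left(U{\left(2 \right)} \right)},-9 \right)} - -4738 = 1 - -4738 = 1 + 4738 = 4739$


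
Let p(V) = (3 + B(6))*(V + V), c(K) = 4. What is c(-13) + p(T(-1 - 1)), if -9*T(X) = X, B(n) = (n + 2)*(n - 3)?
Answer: 16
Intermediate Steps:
B(n) = (-3 + n)*(2 + n) (B(n) = (2 + n)*(-3 + n) = (-3 + n)*(2 + n))
T(X) = -X/9
p(V) = 54*V (p(V) = (3 + (-6 + 6² - 1*6))*(V + V) = (3 + (-6 + 36 - 6))*(2*V) = (3 + 24)*(2*V) = 27*(2*V) = 54*V)
c(-13) + p(T(-1 - 1)) = 4 + 54*(-(-1 - 1)/9) = 4 + 54*(-⅑*(-2)) = 4 + 54*(2/9) = 4 + 12 = 16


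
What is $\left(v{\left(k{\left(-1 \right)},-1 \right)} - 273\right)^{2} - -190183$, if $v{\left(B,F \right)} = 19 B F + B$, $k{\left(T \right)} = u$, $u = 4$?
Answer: $309208$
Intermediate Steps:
$k{\left(T \right)} = 4$
$v{\left(B,F \right)} = B + 19 B F$ ($v{\left(B,F \right)} = 19 B F + B = B + 19 B F$)
$\left(v{\left(k{\left(-1 \right)},-1 \right)} - 273\right)^{2} - -190183 = \left(4 \left(1 + 19 \left(-1\right)\right) - 273\right)^{2} - -190183 = \left(4 \left(1 - 19\right) - 273\right)^{2} + 190183 = \left(4 \left(-18\right) - 273\right)^{2} + 190183 = \left(-72 - 273\right)^{2} + 190183 = \left(-345\right)^{2} + 190183 = 119025 + 190183 = 309208$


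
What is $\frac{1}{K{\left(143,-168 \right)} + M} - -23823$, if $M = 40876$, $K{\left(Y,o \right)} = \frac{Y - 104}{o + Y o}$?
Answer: $\frac{7852633775037}{329624051} \approx 23823.0$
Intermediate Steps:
$K{\left(Y,o \right)} = \frac{-104 + Y}{o + Y o}$
$\frac{1}{K{\left(143,-168 \right)} + M} - -23823 = \frac{1}{\frac{-104 + 143}{\left(-168\right) \left(1 + 143\right)} + 40876} - -23823 = \frac{1}{\left(- \frac{1}{168}\right) \frac{1}{144} \cdot 39 + 40876} + 23823 = \frac{1}{- \frac{13}{8064} + 40876} + 23823 = \frac{1}{\frac{329624051}{8064}} + 23823 = \frac{8064}{329624051} + 23823 = \frac{7852633775037}{329624051}$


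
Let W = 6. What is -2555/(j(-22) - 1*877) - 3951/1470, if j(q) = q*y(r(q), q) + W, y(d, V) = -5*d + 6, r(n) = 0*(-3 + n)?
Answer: -69001/491470 ≈ -0.14040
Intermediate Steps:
r(n) = 0
y(d, V) = 6 - 5*d
j(q) = 6 + 6*q (j(q) = q*(6 - 5*0) + 6 = q*(6 + 0) + 6 = q*6 + 6 = 6*q + 6 = 6 + 6*q)
-2555/(j(-22) - 1*877) - 3951/1470 = -2555/((6 + 6*(-22)) - 1*877) - 3951/1470 = -2555/((6 - 132) - 877) - 3951*1/1470 = -2555/(-126 - 877) - 1317/490 = -2555/(-1003) - 1317/490 = -2555*(-1/1003) - 1317/490 = 2555/1003 - 1317/490 = -69001/491470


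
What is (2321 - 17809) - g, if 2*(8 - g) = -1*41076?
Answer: -36034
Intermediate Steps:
g = 20546 (g = 8 - (-1)*41076/2 = 8 - ½*(-41076) = 8 + 20538 = 20546)
(2321 - 17809) - g = (2321 - 17809) - 1*20546 = -15488 - 20546 = -36034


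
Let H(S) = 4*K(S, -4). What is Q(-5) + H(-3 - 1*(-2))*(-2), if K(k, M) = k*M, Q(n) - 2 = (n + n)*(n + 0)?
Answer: 20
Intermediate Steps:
Q(n) = 2 + 2*n² (Q(n) = 2 + (n + n)*(n + 0) = 2 + (2*n)*n = 2 + 2*n²)
K(k, M) = M*k
H(S) = -16*S (H(S) = 4*(-4*S) = -16*S)
Q(-5) + H(-3 - 1*(-2))*(-2) = (2 + 2*(-5)²) - 16*(-3 - 1*(-2))*(-2) = (2 + 2*25) - 16*(-3 + 2)*(-2) = (2 + 50) - 16*(-1)*(-2) = 52 + 16*(-2) = 52 - 32 = 20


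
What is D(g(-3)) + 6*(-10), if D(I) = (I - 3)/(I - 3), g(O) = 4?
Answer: -59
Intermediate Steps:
D(I) = 1 (D(I) = (-3 + I)/(-3 + I) = 1)
D(g(-3)) + 6*(-10) = 1 + 6*(-10) = 1 - 60 = -59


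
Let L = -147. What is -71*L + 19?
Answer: 10456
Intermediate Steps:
-71*L + 19 = -71*(-147) + 19 = 10437 + 19 = 10456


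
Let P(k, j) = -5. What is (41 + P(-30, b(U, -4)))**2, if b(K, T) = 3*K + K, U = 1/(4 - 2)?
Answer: 1296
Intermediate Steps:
U = 1/2 ≈ 0.50000
b(K, T) = 4*K
(41 + P(-30, b(U, -4)))**2 = (41 - 5)**2 = 36**2 = 1296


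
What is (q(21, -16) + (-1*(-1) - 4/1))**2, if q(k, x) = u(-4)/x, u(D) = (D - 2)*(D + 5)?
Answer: 441/64 ≈ 6.8906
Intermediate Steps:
u(D) = (-2 + D)*(5 + D)
q(k, x) = -6/x (q(k, x) = (-10 + (-4)**2 + 3*(-4))/x = (-10 + 16 - 12)/x = -6/x)
(q(21, -16) + (-1*(-1) - 4/1))**2 = (-6/(-16) + (-1*(-1) - 4/1))**2 = (-6*(-1/16) + (1 - 4*1))**2 = (3/8 + (1 - 4))**2 = (3/8 - 3)**2 = (-21/8)**2 = 441/64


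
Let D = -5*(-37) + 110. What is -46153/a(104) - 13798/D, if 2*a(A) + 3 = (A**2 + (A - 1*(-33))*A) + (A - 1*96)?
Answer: -373132332/7395355 ≈ -50.455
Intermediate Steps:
D = 295 (D = 185 + 110 = 295)
a(A) = -99/2 + A/2 + A**2/2 + A*(33 + A)/2 (a(A) = -3/2 + ((A**2 + (A - 1*(-33))*A) + (A - 1*96))/2 = -3/2 + ((A**2 + (A + 33)*A) + (A - 96))/2 = -3/2 + ((A**2 + (33 + A)*A) + (-96 + A))/2 = -3/2 + ((A**2 + A*(33 + A)) + (-96 + A))/2 = -3/2 + (-96 + A + A**2 + A*(33 + A))/2 = -3/2 + (-48 + A/2 + A**2/2 + A*(33 + A)/2) = -99/2 + A/2 + A**2/2 + A*(33 + A)/2)
-46153/a(104) - 13798/D = -46153/(-99/2 + 104**2 + 17*104) - 13798/295 = -46153/(-99/2 + 10816 + 1768) - 13798*1/295 = -46153/25069/2 - 13798/295 = -46153*2/25069 - 13798/295 = -92306/25069 - 13798/295 = -373132332/7395355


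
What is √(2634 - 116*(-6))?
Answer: 3*√370 ≈ 57.706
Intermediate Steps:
√(2634 - 116*(-6)) = √(2634 + 696) = √3330 = 3*√370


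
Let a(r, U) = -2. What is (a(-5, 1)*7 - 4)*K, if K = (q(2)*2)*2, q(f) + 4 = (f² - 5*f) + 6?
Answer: 288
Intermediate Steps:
q(f) = 2 + f² - 5*f (q(f) = -4 + ((f² - 5*f) + 6) = -4 + (6 + f² - 5*f) = 2 + f² - 5*f)
K = -16 (K = ((2 + 2² - 5*2)*2)*2 = ((2 + 4 - 10)*2)*2 = -4*2*2 = -8*2 = -16)
(a(-5, 1)*7 - 4)*K = (-2*7 - 4)*(-16) = (-14 - 4)*(-16) = -18*(-16) = 288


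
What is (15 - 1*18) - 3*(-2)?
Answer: 3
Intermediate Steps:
(15 - 1*18) - 3*(-2) = (15 - 18) + 6 = -3 + 6 = 3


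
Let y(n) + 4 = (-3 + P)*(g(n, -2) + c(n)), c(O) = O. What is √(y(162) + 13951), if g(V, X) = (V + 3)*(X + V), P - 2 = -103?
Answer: 3*I*√305389 ≈ 1657.9*I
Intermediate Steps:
P = -101 (P = 2 - 103 = -101)
g(V, X) = (3 + V)*(V + X)
y(n) = 620 - 208*n - 104*n² (y(n) = -4 + (-3 - 101)*((n² + 3*n + 3*(-2) + n*(-2)) + n) = -4 - 104*((n² + 3*n - 6 - 2*n) + n) = -4 - 104*((-6 + n + n²) + n) = -4 - 104*(-6 + n² + 2*n) = -4 + (624 - 208*n - 104*n²) = 620 - 208*n - 104*n²)
√(y(162) + 13951) = √((620 - 208*162 - 104*162²) + 13951) = √((620 - 33696 - 104*26244) + 13951) = √((620 - 33696 - 2729376) + 13951) = √(-2762452 + 13951) = √(-2748501) = 3*I*√305389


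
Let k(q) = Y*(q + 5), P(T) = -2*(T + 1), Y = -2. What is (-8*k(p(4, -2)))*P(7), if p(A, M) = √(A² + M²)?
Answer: -1280 - 512*√5 ≈ -2424.9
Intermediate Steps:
P(T) = -2 - 2*T (P(T) = -2*(1 + T) = -2 - 2*T)
k(q) = -10 - 2*q (k(q) = -2*(q + 5) = -2*(5 + q) = -10 - 2*q)
(-8*k(p(4, -2)))*P(7) = (-8*(-10 - 2*√(4² + (-2)²)))*(-2 - 2*7) = (-8*(-10 - 2*√(16 + 4)))*(-2 - 14) = -8*(-10 - 4*√5)*(-16) = (80 + 32*√5)*(-16) = -1280 - 512*√5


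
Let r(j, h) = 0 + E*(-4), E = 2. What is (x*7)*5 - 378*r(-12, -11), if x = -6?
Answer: 2814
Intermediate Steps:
r(j, h) = -8 (r(j, h) = 0 + 2*(-4) = 0 - 8 = -8)
(x*7)*5 - 378*r(-12, -11) = -6*7*5 - 378*(-8) = -42*5 + 3024 = -210 + 3024 = 2814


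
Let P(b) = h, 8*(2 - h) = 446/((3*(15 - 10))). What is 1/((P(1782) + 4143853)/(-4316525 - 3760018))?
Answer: -484592580/248631077 ≈ -1.9490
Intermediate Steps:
h = -103/60 (h = 2 - 223/(4*(3*(15 - 10))) = 2 - 223/(4*(3*5)) = 2 - 223/(4*15) = 2 - ⅛*446/15 = 2 - 223/60 = -103/60 ≈ -1.7167)
P(b) = -103/60
1/((P(1782) + 4143853)/(-4316525 - 3760018)) = 1/((-103/60 + 4143853)/(-4316525 - 3760018)) = 1/((248631077/60)/(-8076543)) = 1/((248631077/60)*(-1/8076543)) = 1/(-248631077/484592580) = -484592580/248631077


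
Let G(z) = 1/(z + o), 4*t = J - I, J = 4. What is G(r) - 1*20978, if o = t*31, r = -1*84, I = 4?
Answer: -1762153/84 ≈ -20978.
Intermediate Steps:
r = -84
t = 0 (t = (4 - 1*4)/4 = (4 - 4)/4 = (¼)*0 = 0)
o = 0 (o = 0*31 = 0)
G(z) = 1/z (G(z) = 1/(z + 0) = 1/z)
G(r) - 1*20978 = 1/(-84) - 1*20978 = -1/84 - 20978 = -1762153/84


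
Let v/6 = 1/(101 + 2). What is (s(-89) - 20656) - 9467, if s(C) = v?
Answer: -3102663/103 ≈ -30123.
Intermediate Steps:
v = 6/103 (v = 6/(101 + 2) = 6/103 ≈ 0.058252)
s(C) = 6/103
(s(-89) - 20656) - 9467 = (6/103 - 20656) - 9467 = -2127562/103 - 9467 = -3102663/103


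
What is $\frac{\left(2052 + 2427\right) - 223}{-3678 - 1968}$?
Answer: $- \frac{2128}{2823} \approx -0.75381$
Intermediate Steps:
$\frac{\left(2052 + 2427\right) - 223}{-3678 - 1968} = \frac{4479 - 223}{-5646} = 4256 \left(- \frac{1}{5646}\right) = - \frac{2128}{2823}$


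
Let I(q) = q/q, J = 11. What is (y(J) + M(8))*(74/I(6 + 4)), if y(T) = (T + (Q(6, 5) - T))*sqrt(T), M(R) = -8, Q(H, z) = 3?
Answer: -592 + 222*sqrt(11) ≈ 144.29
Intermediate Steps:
I(q) = 1
y(T) = 3*sqrt(T) (y(T) = (T + (3 - T))*sqrt(T) = 3*sqrt(T))
(y(J) + M(8))*(74/I(6 + 4)) = (3*sqrt(11) - 8)*(74/1) = (-8 + 3*sqrt(11))*(74*1) = (-8 + 3*sqrt(11))*74 = -592 + 222*sqrt(11)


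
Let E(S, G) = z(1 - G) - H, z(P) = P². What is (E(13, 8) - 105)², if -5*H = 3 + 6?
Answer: 73441/25 ≈ 2937.6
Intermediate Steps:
H = -9/5 (H = -(3 + 6)/5 = -⅕*9 = -9/5 ≈ -1.8000)
E(S, G) = 9/5 + (1 - G)² (E(S, G) = (1 - G)² - 1*(-9/5) = (1 - G)² + 9/5 = 9/5 + (1 - G)²)
(E(13, 8) - 105)² = ((9/5 + (-1 + 8)²) - 105)² = ((9/5 + 7²) - 105)² = ((9/5 + 49) - 105)² = (254/5 - 105)² = (-271/5)² = 73441/25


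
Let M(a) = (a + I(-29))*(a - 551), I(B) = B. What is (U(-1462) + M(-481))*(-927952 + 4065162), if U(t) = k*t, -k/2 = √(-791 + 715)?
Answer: 1651176367200 + 18346404080*I*√19 ≈ 1.6512e+12 + 7.997e+10*I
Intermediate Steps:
k = -4*I*√19 (k = -2*√(-791 + 715) = -4*I*√19 ≈ -17.436*I)
M(a) = (-551 + a)*(-29 + a) (M(a) = (a - 29)*(a - 551) = (-29 + a)*(-551 + a) = (-551 + a)*(-29 + a))
U(t) = -4*I*t*√19 (U(t) = (-4*I*√19)*t = -4*I*t*√19)
(U(-1462) + M(-481))*(-927952 + 4065162) = (-4*I*(-1462)*√19 + (15979 + (-481)² - 580*(-481)))*(-927952 + 4065162) = (5848*I*√19 + (15979 + 231361 + 278980))*3137210 = (5848*I*√19 + 526320)*3137210 = (526320 + 5848*I*√19)*3137210 = 1651176367200 + 18346404080*I*√19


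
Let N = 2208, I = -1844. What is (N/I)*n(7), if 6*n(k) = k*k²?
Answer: -31556/461 ≈ -68.451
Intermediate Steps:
n(k) = k³/6 (n(k) = (k*k²)/6 = k³/6)
(N/I)*n(7) = (2208/(-1844))*((⅙)*7³) = (2208*(-1/1844))*((⅙)*343) = -552/461*343/6 = -31556/461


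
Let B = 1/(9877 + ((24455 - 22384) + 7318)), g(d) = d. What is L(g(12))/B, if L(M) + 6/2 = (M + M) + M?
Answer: 635778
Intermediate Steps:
L(M) = -3 + 3*M (L(M) = -3 + ((M + M) + M) = -3 + (2*M + M) = -3 + 3*M)
B = 1/19266 (B = 1/(9877 + (2071 + 7318)) = 1/(9877 + 9389) = 1/19266 ≈ 5.1905e-5)
L(g(12))/B = (-3 + 3*12)/(1/19266) = (-3 + 36)*19266 = 33*19266 = 635778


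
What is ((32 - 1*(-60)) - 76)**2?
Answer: 256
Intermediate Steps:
((32 - 1*(-60)) - 76)**2 = ((32 + 60) - 76)**2 = (92 - 76)**2 = 16**2 = 256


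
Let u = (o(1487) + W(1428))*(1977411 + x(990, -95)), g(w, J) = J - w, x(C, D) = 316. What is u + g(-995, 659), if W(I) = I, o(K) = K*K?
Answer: 4375912828673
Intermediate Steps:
o(K) = K**2
u = 4375912827019 (u = (1487**2 + 1428)*(1977411 + 316) = (2211169 + 1428)*1977727 = 2212597*1977727 = 4375912827019)
u + g(-995, 659) = 4375912827019 + (659 - 1*(-995)) = 4375912827019 + (659 + 995) = 4375912827019 + 1654 = 4375912828673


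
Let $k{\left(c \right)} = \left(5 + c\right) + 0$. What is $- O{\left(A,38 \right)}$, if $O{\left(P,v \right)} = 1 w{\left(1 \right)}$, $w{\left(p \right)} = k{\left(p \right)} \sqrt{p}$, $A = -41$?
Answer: $-6$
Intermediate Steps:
$k{\left(c \right)} = 5 + c$
$w{\left(p \right)} = \sqrt{p} \left(5 + p\right)$ ($w{\left(p \right)} = \left(5 + p\right) \sqrt{p} = \sqrt{p} \left(5 + p\right)$)
$O{\left(P,v \right)} = 6$ ($O{\left(P,v \right)} = 1 \sqrt{1} \left(5 + 1\right) = 1 \cdot 1 \cdot 6 = 1 \cdot 6 = 6$)
$- O{\left(A,38 \right)} = \left(-1\right) 6 = -6$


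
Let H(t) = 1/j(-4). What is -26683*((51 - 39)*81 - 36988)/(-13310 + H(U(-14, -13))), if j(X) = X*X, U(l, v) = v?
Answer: -15376238848/212959 ≈ -72203.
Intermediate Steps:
j(X) = X²
H(t) = 1/16 (H(t) = 1/((-4)²) = 1/16)
-26683*((51 - 39)*81 - 36988)/(-13310 + H(U(-14, -13))) = -26683*((51 - 39)*81 - 36988)/(-13310 + 1/16) = -26683/((-212959/(16*(12*81 - 36988)))) = -26683/((-212959/(16*(972 - 36988)))) = -26683/((-212959/16/(-36016))) = -26683/((-212959/16*(-1/36016))) = -26683/212959/576256 = -26683*576256/212959 = -15376238848/212959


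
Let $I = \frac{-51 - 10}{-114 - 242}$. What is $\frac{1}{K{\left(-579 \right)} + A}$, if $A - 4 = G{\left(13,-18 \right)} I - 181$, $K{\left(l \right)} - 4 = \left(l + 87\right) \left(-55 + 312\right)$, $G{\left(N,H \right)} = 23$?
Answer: $- \frac{356}{45074249} \approx -7.8981 \cdot 10^{-6}$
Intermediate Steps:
$I = \frac{61}{356}$ ($I = - \frac{61}{-356} = \left(-61\right) \left(- \frac{1}{356}\right) = \frac{61}{356} \approx 0.17135$)
$K{\left(l \right)} = 22363 + 257 l$ ($K{\left(l \right)} = 4 + \left(l + 87\right) \left(-55 + 312\right) = 4 + \left(87 + l\right) 257 = 4 + \left(22359 + 257 l\right) = 22363 + 257 l$)
$A = - \frac{61609}{356}$ ($A = 4 + \left(23 \cdot \frac{61}{356} - 181\right) = 4 + \left(\frac{1403}{356} - 181\right) = 4 - \frac{63033}{356} = - \frac{61609}{356} \approx -173.06$)
$\frac{1}{K{\left(-579 \right)} + A} = \frac{1}{\left(22363 + 257 \left(-579\right)\right) - \frac{61609}{356}} = \frac{1}{\left(22363 - 148803\right) - \frac{61609}{356}} = \frac{1}{-126440 - \frac{61609}{356}} = \frac{1}{- \frac{45074249}{356}} = - \frac{356}{45074249}$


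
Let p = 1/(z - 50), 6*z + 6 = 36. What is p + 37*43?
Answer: 71594/45 ≈ 1591.0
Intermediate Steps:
z = 5 (z = -1 + (⅙)*36 = -1 + 6 = 5)
p = -1/45 (p = 1/(5 - 50) = 1/(-45) = -1/45 ≈ -0.022222)
p + 37*43 = -1/45 + 37*43 = -1/45 + 1591 = 71594/45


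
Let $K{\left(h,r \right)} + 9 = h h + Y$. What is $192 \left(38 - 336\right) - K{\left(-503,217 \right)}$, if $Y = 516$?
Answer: $-310732$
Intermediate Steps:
$K{\left(h,r \right)} = 507 + h^{2}$ ($K{\left(h,r \right)} = -9 + \left(h h + 516\right) = -9 + \left(h^{2} + 516\right) = -9 + \left(516 + h^{2}\right) = 507 + h^{2}$)
$192 \left(38 - 336\right) - K{\left(-503,217 \right)} = 192 \left(38 - 336\right) - \left(507 + \left(-503\right)^{2}\right) = 192 \left(-298\right) - \left(507 + 253009\right) = -57216 - 253516 = -310732$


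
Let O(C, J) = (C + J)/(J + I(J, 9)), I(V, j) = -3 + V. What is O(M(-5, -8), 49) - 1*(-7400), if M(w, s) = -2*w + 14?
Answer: 703073/95 ≈ 7400.8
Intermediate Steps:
M(w, s) = 14 - 2*w
O(C, J) = (C + J)/(-3 + 2*J) (O(C, J) = (C + J)/(J + (-3 + J)) = (C + J)/(-3 + 2*J))
O(M(-5, -8), 49) - 1*(-7400) = ((14 - 2*(-5)) + 49)/(-3 + 2*49) - 1*(-7400) = ((14 + 10) + 49)/(-3 + 98) + 7400 = (24 + 49)/95 + 7400 = (1/95)*73 + 7400 = 73/95 + 7400 = 703073/95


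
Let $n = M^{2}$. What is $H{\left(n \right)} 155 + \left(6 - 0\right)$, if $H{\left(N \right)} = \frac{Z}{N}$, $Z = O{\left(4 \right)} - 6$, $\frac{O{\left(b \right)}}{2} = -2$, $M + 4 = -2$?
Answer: $- \frac{667}{18} \approx -37.056$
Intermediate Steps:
$M = -6$ ($M = -4 - 2 = -6$)
$O{\left(b \right)} = -4$ ($O{\left(b \right)} = 2 \left(-2\right) = -4$)
$n = 36$ ($n = \left(-6\right)^{2} = 36$)
$Z = -10$ ($Z = -4 - 6 = -10$)
$H{\left(N \right)} = - \frac{10}{N}$
$H{\left(n \right)} 155 + \left(6 - 0\right) = - \frac{10}{36} \cdot 155 + \left(6 - 0\right) = \left(-10\right) \frac{1}{36} \cdot 155 + \left(6 + 0\right) = \left(- \frac{5}{18}\right) 155 + 6 = - \frac{775}{18} + 6 = - \frac{667}{18}$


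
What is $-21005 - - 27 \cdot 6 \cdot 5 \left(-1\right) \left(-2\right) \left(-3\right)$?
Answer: $-25865$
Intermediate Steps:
$-21005 - - 27 \cdot 6 \cdot 5 \left(-1\right) \left(-2\right) \left(-3\right) = -21005 - \left(-27\right) 30 \cdot 2 \left(-3\right) = -21005 - \left(-810\right) \left(-6\right) = -21005 - 4860 = -25865$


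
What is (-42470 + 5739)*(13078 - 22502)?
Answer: 346152944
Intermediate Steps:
(-42470 + 5739)*(13078 - 22502) = -36731*(-9424) = 346152944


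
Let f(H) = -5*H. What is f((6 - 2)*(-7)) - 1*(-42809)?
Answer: 42949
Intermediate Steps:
f((6 - 2)*(-7)) - 1*(-42809) = -5*(6 - 2)*(-7) - 1*(-42809) = -20*(-7) + 42809 = -5*(-28) + 42809 = 140 + 42809 = 42949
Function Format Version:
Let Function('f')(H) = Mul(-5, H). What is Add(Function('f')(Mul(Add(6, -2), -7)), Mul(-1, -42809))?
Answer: 42949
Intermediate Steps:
Add(Function('f')(Mul(Add(6, -2), -7)), Mul(-1, -42809)) = Add(Mul(-5, Mul(Add(6, -2), -7)), Mul(-1, -42809)) = Add(Mul(-5, Mul(4, -7)), 42809) = Add(Mul(-5, -28), 42809) = Add(140, 42809) = 42949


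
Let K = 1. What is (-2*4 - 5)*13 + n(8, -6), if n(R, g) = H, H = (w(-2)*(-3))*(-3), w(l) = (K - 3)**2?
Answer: -133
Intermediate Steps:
w(l) = 4 (w(l) = (1 - 3)**2 = (-2)**2 = 4)
H = 36 (H = (4*(-3))*(-3) = -12*(-3) = 36)
n(R, g) = 36
(-2*4 - 5)*13 + n(8, -6) = (-2*4 - 5)*13 + 36 = (-8 - 5)*13 + 36 = -13*13 + 36 = -169 + 36 = -133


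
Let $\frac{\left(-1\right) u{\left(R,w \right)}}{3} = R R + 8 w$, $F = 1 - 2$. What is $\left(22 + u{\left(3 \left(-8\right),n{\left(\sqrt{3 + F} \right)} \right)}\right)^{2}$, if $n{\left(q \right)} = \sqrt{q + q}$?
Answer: $4 \left(853 + 12 \cdot 2^{\frac{3}{4}}\right)^{2} \approx 3.0498 \cdot 10^{6}$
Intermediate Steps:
$F = -1$
$n{\left(q \right)} = \sqrt{2} \sqrt{q}$ ($n{\left(q \right)} = \sqrt{2 q} = \sqrt{2} \sqrt{q}$)
$u{\left(R,w \right)} = - 24 w - 3 R^{2}$ ($u{\left(R,w \right)} = - 3 \left(R R + 8 w\right) = - 3 \left(R^{2} + 8 w\right) = - 24 w - 3 R^{2}$)
$\left(22 + u{\left(3 \left(-8\right),n{\left(\sqrt{3 + F} \right)} \right)}\right)^{2} = \left(22 - \left(1728 + 24 \sqrt{2} \sqrt{\sqrt{3 - 1}}\right)\right)^{2} = \left(22 - \left(1728 + 24 \sqrt{2} \sqrt{\sqrt{2}}\right)\right)^{2} = \left(22 - \left(1728 + 24 \sqrt{2} \sqrt[4]{2}\right)\right)^{2} = \left(22 - \left(1728 + 24 \cdot 2^{\frac{3}{4}}\right)\right)^{2} = \left(-1706 - 24 \cdot 2^{\frac{3}{4}}\right)^{2}$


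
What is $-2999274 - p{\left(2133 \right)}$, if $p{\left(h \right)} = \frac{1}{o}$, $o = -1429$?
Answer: $- \frac{4285962545}{1429} \approx -2.9993 \cdot 10^{6}$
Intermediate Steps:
$p{\left(h \right)} = - \frac{1}{1429}$ ($p{\left(h \right)} = \frac{1}{-1429} = - \frac{1}{1429}$)
$-2999274 - p{\left(2133 \right)} = -2999274 - - \frac{1}{1429} = -2999274 + \frac{1}{1429} = - \frac{4285962545}{1429}$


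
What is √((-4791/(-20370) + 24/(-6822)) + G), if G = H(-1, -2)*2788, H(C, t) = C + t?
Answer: I*√498496911651990930/7720230 ≈ 91.454*I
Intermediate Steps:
G = -8364 (G = (-1 - 2)*2788 = -3*2788 = -8364)
√((-4791/(-20370) + 24/(-6822)) + G) = √((-4791/(-20370) + 24/(-6822)) - 8364) = √((-4791*(-1/20370) + 24*(-1/6822)) - 8364) = √((1597/6790 - 4/1137) - 8364) = √(1788629/7720230 - 8364) = √(-64570215091/7720230) = I*√498496911651990930/7720230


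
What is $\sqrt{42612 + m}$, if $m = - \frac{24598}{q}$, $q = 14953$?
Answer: $\frac{\sqrt{9527343396014}}{14953} \approx 206.42$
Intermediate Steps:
$m = - \frac{24598}{14953} \approx -1.645$
$\sqrt{42612 + m} = \sqrt{42612 - \frac{24598}{14953}} = \sqrt{\frac{637152638}{14953}} = \frac{\sqrt{9527343396014}}{14953}$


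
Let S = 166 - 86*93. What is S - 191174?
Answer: -199006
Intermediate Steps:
S = -7832 (S = 166 - 7998 = -7832)
S - 191174 = -7832 - 191174 = -199006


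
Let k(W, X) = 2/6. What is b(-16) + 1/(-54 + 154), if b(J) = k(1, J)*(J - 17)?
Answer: -1099/100 ≈ -10.990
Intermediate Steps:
k(W, X) = 1/3 (k(W, X) = 2*(1/6) = 1/3)
b(J) = -17/3 + J/3 (b(J) = (J - 17)/3 = (-17 + J)/3 = -17/3 + J/3)
b(-16) + 1/(-54 + 154) = (-17/3 + (1/3)*(-16)) + 1/(-54 + 154) = (-17/3 - 16/3) + 1/100 = -11 + 1/100 = -1099/100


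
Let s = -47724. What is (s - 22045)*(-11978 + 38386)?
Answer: -1842459752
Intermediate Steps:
(s - 22045)*(-11978 + 38386) = (-47724 - 22045)*(-11978 + 38386) = -69769*26408 = -1842459752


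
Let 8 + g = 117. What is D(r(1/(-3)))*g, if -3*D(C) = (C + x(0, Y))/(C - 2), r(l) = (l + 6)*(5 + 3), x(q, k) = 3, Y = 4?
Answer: -3161/78 ≈ -40.526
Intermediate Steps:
g = 109 (g = -8 + 117 = 109)
r(l) = 48 + 8*l (r(l) = (6 + l)*8 = 48 + 8*l)
D(C) = -(3 + C)/(3*(-2 + C)) (D(C) = -(C + 3)/(3*(C - 2)) = -(3 + C)/(3*(-2 + C)))
D(r(1/(-3)))*g = ((-3 - (48 + 8/(-3)))/(3*(-2 + (48 + 8/(-3)))))*109 = ((-3 - (48 + 8*(-⅓)))/(3*(-2 + (48 + 8*(-⅓)))))*109 = ((-3 - (48 - 8/3))/(3*(-2 + (48 - 8/3))))*109 = ((-3 - 1*136/3)/(3*(-2 + 136/3)))*109 = ((-3 - 136/3)/(3*(130/3)))*109 = ((⅓)*(3/130)*(-145/3))*109 = -29/78*109 = -3161/78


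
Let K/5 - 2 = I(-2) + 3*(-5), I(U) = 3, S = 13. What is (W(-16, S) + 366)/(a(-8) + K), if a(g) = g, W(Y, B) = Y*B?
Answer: -79/29 ≈ -2.7241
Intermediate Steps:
W(Y, B) = B*Y
K = -50 (K = 10 + 5*(3 + 3*(-5)) = 10 + 5*(3 - 15) = 10 + 5*(-12) = 10 - 60 = -50)
(W(-16, S) + 366)/(a(-8) + K) = (13*(-16) + 366)/(-8 - 50) = (-208 + 366)/(-58) = 158*(-1/58) = -79/29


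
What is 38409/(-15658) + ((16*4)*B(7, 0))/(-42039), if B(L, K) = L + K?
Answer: -1621690735/658246662 ≈ -2.4637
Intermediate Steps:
B(L, K) = K + L
38409/(-15658) + ((16*4)*B(7, 0))/(-42039) = 38409/(-15658) + ((16*4)*(0 + 7))/(-42039) = 38409*(-1/15658) + (64*7)*(-1/42039) = -38409/15658 + 448*(-1/42039) = -38409/15658 - 448/42039 = -1621690735/658246662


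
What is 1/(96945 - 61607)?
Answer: 1/35338 ≈ 2.8298e-5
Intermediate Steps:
1/(96945 - 61607) = 1/35338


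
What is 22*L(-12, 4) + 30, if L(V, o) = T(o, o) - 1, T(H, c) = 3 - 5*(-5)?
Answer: 624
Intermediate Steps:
T(H, c) = 28 (T(H, c) = 3 + 25 = 28)
L(V, o) = 27 (L(V, o) = 28 - 1 = 27)
22*L(-12, 4) + 30 = 22*27 + 30 = 594 + 30 = 624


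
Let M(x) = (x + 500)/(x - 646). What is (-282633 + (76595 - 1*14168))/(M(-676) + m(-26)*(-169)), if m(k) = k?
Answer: -24259361/484087 ≈ -50.114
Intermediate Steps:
M(x) = (500 + x)/(-646 + x)
(-282633 + (76595 - 1*14168))/(M(-676) + m(-26)*(-169)) = (-282633 + (76595 - 1*14168))/((500 - 676)/(-646 - 676) - 26*(-169)) = (-282633 + (76595 - 14168))/(-176/(-1322) + 4394) = (-282633 + 62427)/(-1/1322*(-176) + 4394) = -220206/(88/661 + 4394) = -220206/2904522/661 = -220206*661/2904522 = -24259361/484087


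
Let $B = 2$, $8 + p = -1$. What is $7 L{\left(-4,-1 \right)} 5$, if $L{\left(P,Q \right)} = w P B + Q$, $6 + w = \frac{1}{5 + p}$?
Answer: $1715$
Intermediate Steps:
$p = -9$ ($p = -8 - 1 = -9$)
$w = - \frac{25}{4}$ ($w = -6 + \frac{1}{5 - 9} = -6 + \frac{1}{-4} = -6 - \frac{1}{4} = - \frac{25}{4} \approx -6.25$)
$L{\left(P,Q \right)} = Q - \frac{25 P}{2}$ ($L{\left(P,Q \right)} = - \frac{25 P}{4} \cdot 2 + Q = - \frac{25 P}{2} + Q = Q - \frac{25 P}{2}$)
$7 L{\left(-4,-1 \right)} 5 = 7 \left(-1 - -50\right) 5 = 7 \left(-1 + 50\right) 5 = 7 \cdot 49 \cdot 5 = 343 \cdot 5 = 1715$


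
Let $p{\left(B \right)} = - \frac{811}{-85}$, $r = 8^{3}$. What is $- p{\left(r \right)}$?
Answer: $- \frac{811}{85} \approx -9.5412$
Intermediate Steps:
$r = 512$
$p{\left(B \right)} = \frac{811}{85}$ ($p{\left(B \right)} = \left(-811\right) \left(- \frac{1}{85}\right) = \frac{811}{85}$)
$- p{\left(r \right)} = \left(-1\right) \frac{811}{85} = - \frac{811}{85}$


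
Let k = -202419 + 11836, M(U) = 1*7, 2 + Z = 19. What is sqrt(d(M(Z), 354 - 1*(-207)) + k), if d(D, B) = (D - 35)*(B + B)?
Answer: I*sqrt(221999) ≈ 471.17*I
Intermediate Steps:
Z = 17 (Z = -2 + 19 = 17)
M(U) = 7
k = -190583
d(D, B) = 2*B*(-35 + D) (d(D, B) = (-35 + D)*(2*B) = 2*B*(-35 + D))
sqrt(d(M(Z), 354 - 1*(-207)) + k) = sqrt(2*(354 - 1*(-207))*(-35 + 7) - 190583) = sqrt(2*(354 + 207)*(-28) - 190583) = sqrt(2*561*(-28) - 190583) = sqrt(-31416 - 190583) = sqrt(-221999) = I*sqrt(221999)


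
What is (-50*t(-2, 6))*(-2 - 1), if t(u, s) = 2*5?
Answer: 1500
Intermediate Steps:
t(u, s) = 10
(-50*t(-2, 6))*(-2 - 1) = (-50*10)*(-2 - 1) = -500*(-3) = 1500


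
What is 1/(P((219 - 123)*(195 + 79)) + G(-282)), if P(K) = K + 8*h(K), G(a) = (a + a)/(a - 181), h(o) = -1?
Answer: 463/12175612 ≈ 3.8027e-5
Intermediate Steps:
G(a) = 2*a/(-181 + a) (G(a) = (2*a)/(-181 + a) = 2*a/(-181 + a))
P(K) = -8 + K (P(K) = K + 8*(-1) = K - 8 = -8 + K)
1/(P((219 - 123)*(195 + 79)) + G(-282)) = 1/((-8 + (219 - 123)*(195 + 79)) + 2*(-282)/(-181 - 282)) = 1/((-8 + 96*274) + 2*(-282)/(-463)) = 1/((-8 + 26304) + 2*(-282)*(-1/463)) = 1/(26296 + 564/463) = 1/(12175612/463) = 463/12175612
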